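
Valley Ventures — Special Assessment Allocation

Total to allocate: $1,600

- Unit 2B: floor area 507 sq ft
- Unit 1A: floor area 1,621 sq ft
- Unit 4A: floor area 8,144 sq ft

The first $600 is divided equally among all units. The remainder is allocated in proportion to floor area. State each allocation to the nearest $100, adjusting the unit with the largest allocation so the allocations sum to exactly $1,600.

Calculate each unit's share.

First tranche $600 split equally: $200 each.
Remainder $1,000 by floor area (total 10,272): Unit 2B 49.36 → $0; Unit 1A 157.81 → $200; Unit 4A 792.83 → $800.
Totals: Unit 2B $200 + $0 = $200; Unit 1A $200 + $200 = $400; Unit 4A $200 + $800 = $1,000.

Unit 2B: $200 · Unit 1A: $400 · Unit 4A: $1,000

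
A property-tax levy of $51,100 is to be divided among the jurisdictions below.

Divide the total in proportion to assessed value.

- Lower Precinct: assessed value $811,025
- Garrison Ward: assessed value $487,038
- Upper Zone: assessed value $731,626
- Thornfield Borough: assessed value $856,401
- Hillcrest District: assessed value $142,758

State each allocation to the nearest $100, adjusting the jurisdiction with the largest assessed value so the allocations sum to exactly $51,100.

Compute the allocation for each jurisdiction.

Lower Precinct: $13,700 · Garrison Ward: $8,200 · Upper Zone: $12,300 · Thornfield Borough: $14,500 · Hillcrest District: $2,400

Sum of assessed value: 3,028,848.
Unrounded shares: Lower Precinct 811,025/3,028,848 × $51,100 = 13,682.88; Garrison Ward 487,038/3,028,848 × $51,100 = 8,216.87; Upper Zone 731,626/3,028,848 × $51,100 = 12,343.34; Thornfield Borough 856,401/3,028,848 × $51,100 = 14,448.43; Hillcrest District 142,758/3,028,848 × $51,100 = 2,408.48.
At nearest $100: Lower Precinct $13,700; Garrison Ward $8,200; Upper Zone $12,300; Thornfield Borough $14,400; Hillcrest District $2,400. Sum = $51,000.
Difference $51,100 − $51,000 = +$100 applied to largest assessed value (Thornfield Borough): Thornfield Borough becomes $14,500.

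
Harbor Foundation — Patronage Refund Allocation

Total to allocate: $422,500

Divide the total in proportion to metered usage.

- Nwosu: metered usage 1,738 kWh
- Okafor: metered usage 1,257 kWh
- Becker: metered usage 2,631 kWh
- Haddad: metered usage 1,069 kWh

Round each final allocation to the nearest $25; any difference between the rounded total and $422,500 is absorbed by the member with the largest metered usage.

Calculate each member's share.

Nwosu: $109,675 | Okafor: $79,325 | Becker: $166,050 | Haddad: $67,450

Total metered usage = 6,695.
Pro-rata amounts: Nwosu 1,738/6,695 × $422,500 = 109,679.61; Okafor 1,257/6,695 × $422,500 = 79,325.24; Becker 2,631/6,695 × $422,500 = 166,033.98; Haddad 1,069/6,695 × $422,500 = 67,461.17.
After rounding ($25): Nwosu $109,675; Okafor $79,325; Becker $166,025; Haddad $67,450. Sum = $422,475.
Difference $422,500 − $422,475 = +$25 applied to largest metered usage (Becker): Becker becomes $166,050.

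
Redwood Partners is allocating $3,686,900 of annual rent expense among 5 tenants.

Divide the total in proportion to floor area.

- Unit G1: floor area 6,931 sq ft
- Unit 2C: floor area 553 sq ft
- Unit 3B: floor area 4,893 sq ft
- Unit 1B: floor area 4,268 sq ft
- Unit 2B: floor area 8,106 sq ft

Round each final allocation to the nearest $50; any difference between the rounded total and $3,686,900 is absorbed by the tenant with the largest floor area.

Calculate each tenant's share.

Floor area total: 6,931 + 553 + 4,893 + 4,268 + 8,106 = 24,751.
Unrounded shares: Unit G1 1,032,439.25; Unit 2C 82,374.68; Unit 3B 728,859.51; Unit 1B 635,759.73; Unit 2B 1,207,466.83.
After rounding ($50): Unit G1 $1,032,450; Unit 2C $82,350; Unit 3B $728,850; Unit 1B $635,750; Unit 2B $1,207,450. Sum = $3,686,850.
Difference $3,686,900 − $3,686,850 = +$50 applied to largest floor area (Unit 2B): Unit 2B becomes $1,207,500.

Unit G1: $1,032,450 · Unit 2C: $82,350 · Unit 3B: $728,850 · Unit 1B: $635,750 · Unit 2B: $1,207,500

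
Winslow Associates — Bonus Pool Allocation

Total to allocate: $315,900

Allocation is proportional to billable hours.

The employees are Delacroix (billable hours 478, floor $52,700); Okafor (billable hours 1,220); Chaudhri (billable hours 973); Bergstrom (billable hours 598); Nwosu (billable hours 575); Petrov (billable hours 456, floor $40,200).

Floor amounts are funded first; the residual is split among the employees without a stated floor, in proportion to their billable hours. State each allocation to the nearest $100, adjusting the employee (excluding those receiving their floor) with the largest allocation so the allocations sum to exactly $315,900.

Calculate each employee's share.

Delacroix: $52,700 | Okafor: $80,800 | Chaudhri: $64,500 | Bergstrom: $39,600 | Nwosu: $38,100 | Petrov: $40,200

Fund the minimums — Delacroix $52,700; Petrov $40,200. Remaining pool $223,000.
Remaining pool split over remaining billable hours 3,366: Okafor 80,825.91 → $80,800; Chaudhri 64,461.97 → $64,500; Bergstrom 39,617.94 → $39,600; Nwosu 38,094.18 → $38,100.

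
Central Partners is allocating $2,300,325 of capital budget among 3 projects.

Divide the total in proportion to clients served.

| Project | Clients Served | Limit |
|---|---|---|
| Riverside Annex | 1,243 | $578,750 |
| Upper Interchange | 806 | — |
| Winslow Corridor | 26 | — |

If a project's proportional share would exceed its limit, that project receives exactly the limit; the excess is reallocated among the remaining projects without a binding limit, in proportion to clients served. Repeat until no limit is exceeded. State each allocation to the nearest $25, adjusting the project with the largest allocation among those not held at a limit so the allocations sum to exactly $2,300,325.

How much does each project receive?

Riverside Annex: $578,750 · Upper Interchange: $1,667,775 · Winslow Corridor: $53,800

Combined clients served = 2,075.
Pro-rata shares before constraints: Riverside Annex 1,377,977.82; Upper Interchange 893,523.83; Winslow Corridor 28,823.35.
Capped: Riverside Annex ($578,750); residual $1,721,575 reallocated over remaining clients served 832.
Remaining shares: Upper Interchange 1,667,775.78 → $1,667,775; Winslow Corridor 53,799.22 → $53,800.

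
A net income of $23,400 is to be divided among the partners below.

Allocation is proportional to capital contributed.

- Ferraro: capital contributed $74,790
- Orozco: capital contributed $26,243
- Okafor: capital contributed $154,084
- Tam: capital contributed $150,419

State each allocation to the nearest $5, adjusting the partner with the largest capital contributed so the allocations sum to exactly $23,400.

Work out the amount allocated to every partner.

Total capital contributed = 74,790 + 26,243 + 154,084 + 150,419 = 405,536.
Proportional shares: Ferraro 4,315.49; Orozco 1,514.26; Okafor 8,890.86; Tam 8,679.39.
At nearest $5: Ferraro $4,315; Orozco $1,515; Okafor $8,890; Tam $8,680. Sum = $23,400.
No rounding difference to absorb.

Ferraro: $4,315; Orozco: $1,515; Okafor: $8,890; Tam: $8,680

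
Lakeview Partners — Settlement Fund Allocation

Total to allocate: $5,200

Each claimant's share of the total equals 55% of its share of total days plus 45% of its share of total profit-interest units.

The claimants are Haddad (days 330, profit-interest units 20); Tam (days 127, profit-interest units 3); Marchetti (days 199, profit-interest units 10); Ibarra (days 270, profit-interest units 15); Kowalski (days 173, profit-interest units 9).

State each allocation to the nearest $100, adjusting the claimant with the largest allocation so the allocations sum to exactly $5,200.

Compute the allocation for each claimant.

Haddad: $1,700 · Tam: $500 · Marchetti: $900 · Ibarra: $1,300 · Kowalski: $800

Days total 1,099; profit-interest units total 57.
Blended shares (55% days + 45% profit-interest units): Haddad 0.3230; Tam 0.0872; Marchetti 0.1785; Ibarra 0.2535; Kowalski 0.1576.
Proportional shares: Haddad 1,679.83; Tam 453.66; Marchetti 928.40; Ibarra 1,318.43; Kowalski 819.68.
After rounding ($100): Haddad $1,700; Tam $500; Marchetti $900; Ibarra $1,300; Kowalski $800. Sum = $5,200.
Sum already equals the total — no adjustment.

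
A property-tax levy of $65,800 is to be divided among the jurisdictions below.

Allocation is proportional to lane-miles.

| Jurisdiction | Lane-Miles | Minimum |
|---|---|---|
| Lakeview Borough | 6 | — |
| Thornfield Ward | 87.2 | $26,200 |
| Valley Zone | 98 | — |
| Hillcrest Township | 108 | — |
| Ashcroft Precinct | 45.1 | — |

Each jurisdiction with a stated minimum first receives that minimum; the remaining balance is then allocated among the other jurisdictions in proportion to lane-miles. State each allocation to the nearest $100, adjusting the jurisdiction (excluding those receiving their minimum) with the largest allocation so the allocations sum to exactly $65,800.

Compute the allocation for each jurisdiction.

Lakeview Borough: $900; Thornfield Ward: $26,200; Valley Zone: $15,100; Hillcrest Township: $16,700; Ashcroft Precinct: $6,900

Fund the minimums — Thornfield Ward $26,200. Remaining pool $39,600.
Remaining pool split over remaining lane-miles 257.1: Lakeview Borough 924.15 → $900; Valley Zone 15,094.52 → $15,100; Hillcrest Township 16,634.77 → $16,600; Ashcroft Precinct 6,946.56 → $6,900.
Rounding difference +$100 applied to Hillcrest Township → $16,700.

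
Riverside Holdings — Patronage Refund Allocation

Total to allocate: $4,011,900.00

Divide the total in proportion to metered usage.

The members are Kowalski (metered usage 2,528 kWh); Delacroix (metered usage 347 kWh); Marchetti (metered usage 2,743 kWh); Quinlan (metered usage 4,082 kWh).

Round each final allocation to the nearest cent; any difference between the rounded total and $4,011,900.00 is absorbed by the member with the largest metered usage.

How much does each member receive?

Combined metered usage = 2,528 + 347 + 2,743 + 4,082 = 9,700.
Unrounded shares: Kowalski 1,045,575.5876; Delacroix 143,518.4845; Marchetti 1,134,499.1443; Quinlan 1,688,306.7835.
At nearest cent: Kowalski $1,045,575.59; Delacroix $143,518.48; Marchetti $1,134,499.14; Quinlan $1,688,306.78. Sum = $4,011,899.99.
Difference $4,011,900.00 − $4,011,899.99 = +$0.01 applied to largest metered usage (Quinlan): Quinlan becomes $1,688,306.79.

Kowalski: $1,045,575.59 · Delacroix: $143,518.48 · Marchetti: $1,134,499.14 · Quinlan: $1,688,306.79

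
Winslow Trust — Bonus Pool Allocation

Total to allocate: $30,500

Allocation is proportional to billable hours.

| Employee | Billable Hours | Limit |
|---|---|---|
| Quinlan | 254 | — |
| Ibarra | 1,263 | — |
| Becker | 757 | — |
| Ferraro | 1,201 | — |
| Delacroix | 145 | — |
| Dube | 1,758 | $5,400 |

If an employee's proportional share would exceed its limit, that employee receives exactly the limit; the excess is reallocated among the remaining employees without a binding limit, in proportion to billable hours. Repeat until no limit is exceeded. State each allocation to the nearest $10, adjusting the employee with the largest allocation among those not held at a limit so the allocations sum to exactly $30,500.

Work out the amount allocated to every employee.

Quinlan: $1,760 · Ibarra: $8,750 · Becker: $5,250 · Ferraro: $8,330 · Delacroix: $1,010 · Dube: $5,400

Combined billable hours = 5,378.
Proportional shares (ignoring caps): Quinlan 1,440.50; Ibarra 7,162.79; Becker 4,293.14; Ferraro 6,811.18; Delacroix 822.33; Dube 9,970.06.
Cap binds for Dube ($5,400); remaining pool $25,100 reallocated over remaining billable hours 3,620.
Redistributed shares: Quinlan 1,761.16 → $1,760; Ibarra 8,757.27 → $8,760; Becker 5,248.81 → $5,250; Ferraro 8,327.38 → $8,330; Delacroix 1,005.39 → $1,010.
Rounding difference −$10 applied to Ibarra → $8,750.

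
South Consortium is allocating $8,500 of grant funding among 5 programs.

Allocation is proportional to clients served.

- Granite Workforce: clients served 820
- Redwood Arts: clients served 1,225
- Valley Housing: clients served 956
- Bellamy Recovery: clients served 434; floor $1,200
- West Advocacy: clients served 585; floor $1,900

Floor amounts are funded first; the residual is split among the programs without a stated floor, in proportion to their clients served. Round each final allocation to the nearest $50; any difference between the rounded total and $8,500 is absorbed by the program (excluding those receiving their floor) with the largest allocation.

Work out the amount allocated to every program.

Granite Workforce: $1,500 · Redwood Arts: $2,200 · Valley Housing: $1,700 · Bellamy Recovery: $1,200 · West Advocacy: $1,900

Guaranteed amounts: Bellamy Recovery $1,200; West Advocacy $1,900. Residual $5,400.
Residual split over remaining clients served 3,001: Granite Workforce 1,475.51 → $1,500; Redwood Arts 2,204.27 → $2,200; Valley Housing 1,720.23 → $1,700.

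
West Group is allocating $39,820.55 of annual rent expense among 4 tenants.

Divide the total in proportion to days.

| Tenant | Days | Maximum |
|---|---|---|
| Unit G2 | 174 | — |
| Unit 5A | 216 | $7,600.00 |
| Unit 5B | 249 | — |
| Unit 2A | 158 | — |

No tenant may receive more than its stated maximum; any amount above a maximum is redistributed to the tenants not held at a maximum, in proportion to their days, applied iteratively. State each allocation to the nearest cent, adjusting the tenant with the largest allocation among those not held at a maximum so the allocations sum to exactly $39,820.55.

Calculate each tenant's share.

Sum of days: 797.
Unconstrained shares: Unit G2 8,693.5705; Unit 5A 10,792.0186; Unit 5B 12,440.7992; Unit 2A 7,894.1617.
Capped: Unit 5A ($7,600.00); remaining pool $32,220.55 reallocated over remaining days 581.
Shares after redistribution: Unit G2 9,649.5279 → $9,649.53; Unit 5B 13,808.8071 → $13,808.81; Unit 2A 8,762.21497 → $8,762.21.

Unit G2: $9,649.53 · Unit 5A: $7,600.00 · Unit 5B: $13,808.81 · Unit 2A: $8,762.21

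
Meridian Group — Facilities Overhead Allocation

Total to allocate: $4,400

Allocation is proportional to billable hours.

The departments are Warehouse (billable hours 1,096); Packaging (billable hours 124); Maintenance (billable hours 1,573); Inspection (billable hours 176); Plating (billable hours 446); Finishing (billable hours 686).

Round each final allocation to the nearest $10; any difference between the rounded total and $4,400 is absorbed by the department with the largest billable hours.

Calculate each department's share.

Sum of billable hours: 4,101.
Unrounded shares: Warehouse 1,096/4,101 × $4,400 = 1,175.91; Packaging 124/4,101 × $4,400 = 133.04; Maintenance 1,573/4,101 × $4,400 = 1,687.69; Inspection 176/4,101 × $4,400 = 188.83; Plating 446/4,101 × $4,400 = 478.52; Finishing 686/4,101 × $4,400 = 736.02.
Rounded to nearest $10: Warehouse $1,180; Packaging $130; Maintenance $1,690; Inspection $190; Plating $480; Finishing $740. Sum = $4,410.
Difference $4,400 − $4,410 = −$10 applied to largest billable hours (Maintenance): Maintenance becomes $1,680.

Warehouse: $1,180 | Packaging: $130 | Maintenance: $1,680 | Inspection: $190 | Plating: $480 | Finishing: $740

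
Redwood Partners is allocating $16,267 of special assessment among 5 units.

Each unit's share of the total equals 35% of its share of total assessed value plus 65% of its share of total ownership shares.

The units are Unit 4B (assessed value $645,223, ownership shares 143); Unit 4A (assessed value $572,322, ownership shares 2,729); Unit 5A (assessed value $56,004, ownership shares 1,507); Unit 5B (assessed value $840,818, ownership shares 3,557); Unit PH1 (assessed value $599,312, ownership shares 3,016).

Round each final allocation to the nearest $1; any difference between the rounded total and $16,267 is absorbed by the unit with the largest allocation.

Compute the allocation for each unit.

Unit 4B: $1,492 | Unit 4A: $3,835 | Unit 5A: $1,572 | Unit 5B: $5,199 | Unit PH1: $4,169

Assessed value total 2,713,679; ownership shares total 10,952.
Composite weights (35% assessed value + 65% ownership shares): Unit 4B 0.0917; Unit 4A 0.2358; Unit 5A 0.0967; Unit 5B 0.3196; Unit PH1 0.2563.
Proportional shares: Unit 4B 1,491.77; Unit 4A 3,835.46; Unit 5A 1,572.42; Unit 5B 5,198.17; Unit PH1 4,169.17.
At nearest $1: Unit 4B $1,492; Unit 4A $3,835; Unit 5A $1,572; Unit 5B $5,198; Unit PH1 $4,169. Sum = $16,266.
Difference $16,267 − $16,266 = +$1 applied to largest allocation (Unit 5B): Unit 5B becomes $5,199.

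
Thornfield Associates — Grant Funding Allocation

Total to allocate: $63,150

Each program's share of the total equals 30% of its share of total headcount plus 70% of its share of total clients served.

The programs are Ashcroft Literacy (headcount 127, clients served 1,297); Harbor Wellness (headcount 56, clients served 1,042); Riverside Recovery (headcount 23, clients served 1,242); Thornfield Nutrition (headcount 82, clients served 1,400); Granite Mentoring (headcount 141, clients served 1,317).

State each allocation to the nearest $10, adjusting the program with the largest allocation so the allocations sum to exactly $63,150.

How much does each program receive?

Ashcroft Literacy: $14,710; Harbor Wellness: $9,790; Riverside Recovery: $9,730; Thornfield Nutrition: $13,450; Granite Mentoring: $15,470

Headcount total 429; clients served total 6,298.
Combined weights (30% headcount + 70% clients served): Ashcroft Literacy 0.2330; Harbor Wellness 0.1550; Riverside Recovery 0.1541; Thornfield Nutrition 0.2129; Granite Mentoring 0.2450.
Proportional shares: Ashcroft Literacy 14,711.93; Harbor Wellness 9,786.70; Riverside Recovery 9,733.17; Thornfield Nutrition 13,447.64; Granite Mentoring 15,470.56.
At nearest $10: Ashcroft Literacy $14,710; Harbor Wellness $9,790; Riverside Recovery $9,730; Thornfield Nutrition $13,450; Granite Mentoring $15,470. Sum = $63,150.
No rounding difference to absorb.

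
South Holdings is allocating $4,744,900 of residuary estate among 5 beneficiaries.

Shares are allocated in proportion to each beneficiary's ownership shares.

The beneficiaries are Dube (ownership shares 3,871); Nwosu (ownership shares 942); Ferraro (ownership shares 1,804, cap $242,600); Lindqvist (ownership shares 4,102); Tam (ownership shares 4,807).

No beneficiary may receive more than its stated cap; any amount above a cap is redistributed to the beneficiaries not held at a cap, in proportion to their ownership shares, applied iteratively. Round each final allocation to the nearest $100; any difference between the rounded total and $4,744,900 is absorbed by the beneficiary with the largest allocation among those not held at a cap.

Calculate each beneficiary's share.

Dube: $1,270,100 · Nwosu: $309,100 · Ferraro: $242,600 · Lindqvist: $1,345,900 · Tam: $1,577,200

Ownership shares total: 15,526.
Unconstrained shares: Dube 1,183,016.10; Nwosu 287,884.57; Ferraro 551,320.34; Lindqvist 1,253,611.99; Tam 1,469,067.00.
Held at cap: Ferraro ($242,600); balance $4,502,300 reallocated over remaining ownership shares 13,722.
Remaining shares: Dube 1,270,106.64 → $1,270,100; Nwosu 309,077.87 → $309,100; Lindqvist 1,345,899.62 → $1,345,900; Tam 1,577,215.87 → $1,577,200.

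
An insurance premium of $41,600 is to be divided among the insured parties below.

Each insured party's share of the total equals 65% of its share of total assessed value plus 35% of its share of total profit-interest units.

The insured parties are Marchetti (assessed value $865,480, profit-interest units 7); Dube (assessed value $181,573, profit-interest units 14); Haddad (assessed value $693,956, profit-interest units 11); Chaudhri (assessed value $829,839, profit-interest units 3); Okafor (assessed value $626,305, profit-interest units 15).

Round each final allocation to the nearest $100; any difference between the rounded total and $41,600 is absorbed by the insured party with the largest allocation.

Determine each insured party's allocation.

Totals — assessed value 3,197,153, profit-interest units 50.
Composite weights (65% assessed value + 35% profit-interest units): Marchetti 0.2250; Dube 0.1349; Haddad 0.2181; Chaudhri 0.1897; Okafor 0.2323.
Raw shares: Marchetti 9,358.22; Dube 5,612.46; Haddad 9,072.35; Chaudhri 7,891.98; Okafor 9,664.99.
After rounding ($100): Marchetti $9,400; Dube $5,600; Haddad $9,100; Chaudhri $7,900; Okafor $9,700. Sum = $41,700.
Difference $41,600 − $41,700 = −$100 applied to largest allocation (Okafor): Okafor becomes $9,600.

Marchetti: $9,400; Dube: $5,600; Haddad: $9,100; Chaudhri: $7,900; Okafor: $9,600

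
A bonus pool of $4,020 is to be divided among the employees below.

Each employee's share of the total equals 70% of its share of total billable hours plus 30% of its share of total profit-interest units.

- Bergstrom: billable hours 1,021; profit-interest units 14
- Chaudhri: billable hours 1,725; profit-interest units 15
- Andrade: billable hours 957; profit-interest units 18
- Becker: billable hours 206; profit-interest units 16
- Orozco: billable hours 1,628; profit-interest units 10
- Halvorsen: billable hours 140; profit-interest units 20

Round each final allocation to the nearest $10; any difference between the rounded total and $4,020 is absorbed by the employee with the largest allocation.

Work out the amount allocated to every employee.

Billable hours total 5,677; profit-interest units total 93.
Combined weights (70% billable hours + 30% profit-interest units): Bergstrom 0.1711; Chaudhri 0.2611; Andrade 0.1761; Becker 0.0770; Orozco 0.2330; Halvorsen 0.0818.
Raw shares: Bergstrom 687.64; Chaudhri 1,049.57; Andrade 707.79; Becker 309.59; Orozco 936.65; Halvorsen 328.75.
After rounding ($10): Bergstrom $690; Chaudhri $1,050; Andrade $710; Becker $310; Orozco $940; Halvorsen $330. Sum = $4,030.
Difference $4,020 − $4,030 = −$10 applied to largest allocation (Chaudhri): Chaudhri becomes $1,040.

Bergstrom: $690; Chaudhri: $1,040; Andrade: $710; Becker: $310; Orozco: $940; Halvorsen: $330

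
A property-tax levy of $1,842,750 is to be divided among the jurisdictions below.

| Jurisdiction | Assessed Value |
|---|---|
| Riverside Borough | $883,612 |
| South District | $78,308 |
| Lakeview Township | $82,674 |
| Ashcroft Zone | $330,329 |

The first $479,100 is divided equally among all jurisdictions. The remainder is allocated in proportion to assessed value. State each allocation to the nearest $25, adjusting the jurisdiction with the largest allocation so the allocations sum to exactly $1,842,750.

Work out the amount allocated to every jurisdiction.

First tranche $479,100 split equally: $119,775 each.
Remainder $1,363,650 by assessed value (total 1,374,923): Riverside Borough 876,367.26 → $876,375; South District 77,665.95 → $77,675; Lakeview Township 81,996.16 → $82,000; Ashcroft Zone 327,620.63 → $327,625.
Rounding difference −$25 on remainder applied to Riverside Borough.
Totals: Riverside Borough $119,775 + $876,350 = $996,125; South District $119,775 + $77,675 = $197,450; Lakeview Township $119,775 + $82,000 = $201,775; Ashcroft Zone $119,775 + $327,625 = $447,400.

Riverside Borough: $996,125 | South District: $197,450 | Lakeview Township: $201,775 | Ashcroft Zone: $447,400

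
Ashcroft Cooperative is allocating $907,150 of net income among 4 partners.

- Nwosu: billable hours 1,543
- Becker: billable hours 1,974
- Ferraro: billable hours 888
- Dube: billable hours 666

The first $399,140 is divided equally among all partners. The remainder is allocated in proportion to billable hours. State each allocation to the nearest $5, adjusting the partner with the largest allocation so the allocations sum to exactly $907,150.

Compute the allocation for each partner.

Nwosu: $254,360 · Becker: $297,540 · Ferraro: $188,745 · Dube: $166,505

$399,140 shared equally gives $99,785 per partner.
Remainder $508,010 by billable hours (total 5,071): Nwosu 154,576.89 → $154,575; Becker 197,754.24 → $197,755; Ferraro 88,959.35 → $88,960; Dube 66,719.51 → $66,720.
Totals: Nwosu $99,785 + $154,575 = $254,360; Becker $99,785 + $197,755 = $297,540; Ferraro $99,785 + $88,960 = $188,745; Dube $99,785 + $66,720 = $166,505.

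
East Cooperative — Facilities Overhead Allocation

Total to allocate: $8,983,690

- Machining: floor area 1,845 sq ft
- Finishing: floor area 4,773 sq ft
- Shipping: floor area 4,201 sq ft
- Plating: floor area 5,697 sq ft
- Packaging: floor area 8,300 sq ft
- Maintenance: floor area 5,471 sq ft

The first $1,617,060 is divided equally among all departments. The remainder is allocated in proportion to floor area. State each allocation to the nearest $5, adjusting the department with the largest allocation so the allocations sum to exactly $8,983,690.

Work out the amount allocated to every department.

Machining: $718,265 | Finishing: $1,430,435 | Shipping: $1,291,310 | Plating: $1,655,175 | Packaging: $2,288,300 | Maintenance: $1,600,205

First tranche $1,617,060 split equally: $269,510 each.
Remainder $7,366,630 by floor area (total 30,287): Machining 448,754.66 → $448,755; Finishing 1,160,924.65 → $1,160,925; Shipping 1,021,798.55 → $1,021,800; Plating 1,385,666.82 → $1,385,665; Packaging 2,018,787.90 → $2,018,790; Maintenance 1,330,697.42 → $1,330,695.
Totals: Machining $269,510 + $448,755 = $718,265; Finishing $269,510 + $1,160,925 = $1,430,435; Shipping $269,510 + $1,021,800 = $1,291,310; Plating $269,510 + $1,385,665 = $1,655,175; Packaging $269,510 + $2,018,790 = $2,288,300; Maintenance $269,510 + $1,330,695 = $1,600,205.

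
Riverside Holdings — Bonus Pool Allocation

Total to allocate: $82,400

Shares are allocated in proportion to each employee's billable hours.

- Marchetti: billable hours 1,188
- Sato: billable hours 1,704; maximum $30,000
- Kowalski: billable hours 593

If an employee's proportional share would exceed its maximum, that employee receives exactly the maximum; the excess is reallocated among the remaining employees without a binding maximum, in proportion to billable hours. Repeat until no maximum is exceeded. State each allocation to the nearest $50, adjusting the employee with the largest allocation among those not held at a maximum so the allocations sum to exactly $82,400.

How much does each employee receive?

Marchetti: $34,950 · Sato: $30,000 · Kowalski: $17,450

Total billable hours = 3,485.
Pro-rata shares before constraints: Marchetti 28,089.30; Sato 40,289.70; Kowalski 14,021.00.
Held at cap: Sato ($30,000); remaining pool $52,400 reallocated over remaining billable hours 1,781.
Shares after redistribution: Marchetti 34,952.95 → $34,950; Kowalski 17,447.05 → $17,450.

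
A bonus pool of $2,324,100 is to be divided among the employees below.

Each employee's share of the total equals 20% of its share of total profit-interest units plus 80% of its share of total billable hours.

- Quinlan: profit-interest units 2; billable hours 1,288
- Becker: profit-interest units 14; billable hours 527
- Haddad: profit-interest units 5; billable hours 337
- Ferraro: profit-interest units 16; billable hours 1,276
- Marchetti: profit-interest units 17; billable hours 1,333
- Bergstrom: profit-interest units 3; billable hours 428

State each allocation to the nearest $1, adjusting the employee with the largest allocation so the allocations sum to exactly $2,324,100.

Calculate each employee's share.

Totals — profit-interest units 57, billable hours 5,189.
Combined weights (20% profit-interest units + 80% billable hours): Quinlan 0.2056; Becker 0.1304; Haddad 0.0695; Ferraro 0.2529; Marchetti 0.2652; Bergstrom 0.0765.
Raw shares: Quinlan 477,815.09; Becker 302,996.64; Haddad 161,524.77; Ferraro 587,681.66; Marchetti 616,260.17; Bergstrom 177,821.67.
After rounding ($1): Quinlan $477,815; Becker $302,997; Haddad $161,525; Ferraro $587,682; Marchetti $616,260; Bergstrom $177,822. Sum = $2,324,101.
Difference $2,324,100 − $2,324,101 = −$1 applied to largest allocation (Marchetti): Marchetti becomes $616,259.

Quinlan: $477,815 · Becker: $302,997 · Haddad: $161,525 · Ferraro: $587,682 · Marchetti: $616,259 · Bergstrom: $177,822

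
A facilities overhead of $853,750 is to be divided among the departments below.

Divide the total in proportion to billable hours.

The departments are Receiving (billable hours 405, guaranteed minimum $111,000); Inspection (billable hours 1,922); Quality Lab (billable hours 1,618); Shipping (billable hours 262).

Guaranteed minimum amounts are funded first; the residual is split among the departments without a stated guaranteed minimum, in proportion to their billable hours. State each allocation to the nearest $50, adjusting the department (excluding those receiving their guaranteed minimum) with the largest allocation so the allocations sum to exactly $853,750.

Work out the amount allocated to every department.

Receiving: $111,000 | Inspection: $375,450 | Quality Lab: $316,100 | Shipping: $51,200

Fund the minimums — Receiving $111,000. Residual $742,750.
Residual split over remaining billable hours 3,802: Inspection 375,477.51 → $375,500; Quality Lab 316,088.77 → $316,100; Shipping 51,183.72 → $51,200.
Rounding difference −$50 applied to Inspection → $375,450.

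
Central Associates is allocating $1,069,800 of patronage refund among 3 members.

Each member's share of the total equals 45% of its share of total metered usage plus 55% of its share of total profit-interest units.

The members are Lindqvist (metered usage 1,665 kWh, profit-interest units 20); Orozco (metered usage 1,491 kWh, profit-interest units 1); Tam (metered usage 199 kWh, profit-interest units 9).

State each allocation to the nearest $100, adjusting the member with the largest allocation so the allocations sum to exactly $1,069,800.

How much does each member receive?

Metered usage total 3,355; profit-interest units total 30.
Composite weights (45% metered usage + 55% profit-interest units): Lindqvist 0.5900; Orozco 0.2183; Tam 0.1917.
Raw shares: Lindqvist 631,171.37; Orozco 233,557.06; Tam 205,071.57.
After rounding ($100): Lindqvist $631,200; Orozco $233,600; Tam $205,100. Sum = $1,069,900.
Difference $1,069,800 − $1,069,900 = −$100 applied to largest allocation (Lindqvist): Lindqvist becomes $631,100.

Lindqvist: $631,100 · Orozco: $233,600 · Tam: $205,100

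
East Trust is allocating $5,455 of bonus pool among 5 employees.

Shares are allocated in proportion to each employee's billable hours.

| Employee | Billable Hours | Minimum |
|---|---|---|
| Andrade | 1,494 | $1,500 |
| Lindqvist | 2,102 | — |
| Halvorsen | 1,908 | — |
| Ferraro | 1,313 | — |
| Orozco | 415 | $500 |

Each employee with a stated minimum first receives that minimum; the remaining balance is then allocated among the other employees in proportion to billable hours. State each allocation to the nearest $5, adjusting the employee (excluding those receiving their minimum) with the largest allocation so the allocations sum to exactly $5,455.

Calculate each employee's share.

Fund the minimums — Andrade $1,500; Orozco $500. Balance $3,455.
Balance split over remaining billable hours 5,323: Lindqvist 1,364.35 → $1,365; Halvorsen 1,238.43 → $1,240; Ferraro 852.23 → $850.

Andrade: $1,500 | Lindqvist: $1,365 | Halvorsen: $1,240 | Ferraro: $850 | Orozco: $500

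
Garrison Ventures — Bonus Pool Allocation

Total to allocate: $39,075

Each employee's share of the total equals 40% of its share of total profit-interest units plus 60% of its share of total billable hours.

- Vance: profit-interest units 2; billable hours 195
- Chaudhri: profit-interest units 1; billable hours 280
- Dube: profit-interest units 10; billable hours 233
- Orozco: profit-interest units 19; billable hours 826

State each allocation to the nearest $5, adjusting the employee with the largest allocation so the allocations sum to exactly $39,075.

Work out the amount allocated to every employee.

Vance: $3,955 | Chaudhri: $4,770 | Dube: $8,445 | Orozco: $21,905

Totals — profit-interest units 32, billable hours 1,534.
Combined weights (40% profit-interest units + 60% billable hours): Vance 0.1013; Chaudhri 0.1220; Dube 0.2161; Orozco 0.5606.
Unrounded shares: Vance 3,957.17; Chaudhri 4,767.84; Dube 8,445.45; Orozco 21,904.54.
After rounding ($5): Vance $3,955; Chaudhri $4,770; Dube $8,445; Orozco $21,905. Sum = $39,075.
No rounding difference to absorb.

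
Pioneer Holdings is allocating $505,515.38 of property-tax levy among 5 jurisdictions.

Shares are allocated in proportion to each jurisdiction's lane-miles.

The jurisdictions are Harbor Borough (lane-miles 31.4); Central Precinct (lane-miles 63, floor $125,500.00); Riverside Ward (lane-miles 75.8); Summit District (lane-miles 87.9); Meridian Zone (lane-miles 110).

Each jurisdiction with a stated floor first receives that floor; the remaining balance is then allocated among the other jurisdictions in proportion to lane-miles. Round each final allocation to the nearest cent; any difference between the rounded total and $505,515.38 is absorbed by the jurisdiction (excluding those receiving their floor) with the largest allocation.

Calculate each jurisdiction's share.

Fund the minimums — Central Precinct $125,500.00. Remaining pool $380,015.38.
Remaining pool split over remaining lane-miles 305.1: Harbor Borough 39,110.0719 → $39,110.07; Riverside Ward 94,412.2117 → $94,412.21; Summit District 109,483.2904 → $109,483.29; Meridian Zone 137,009.8060 → $137,009.81.

Harbor Borough: $39,110.07 · Central Precinct: $125,500.00 · Riverside Ward: $94,412.21 · Summit District: $109,483.29 · Meridian Zone: $137,009.81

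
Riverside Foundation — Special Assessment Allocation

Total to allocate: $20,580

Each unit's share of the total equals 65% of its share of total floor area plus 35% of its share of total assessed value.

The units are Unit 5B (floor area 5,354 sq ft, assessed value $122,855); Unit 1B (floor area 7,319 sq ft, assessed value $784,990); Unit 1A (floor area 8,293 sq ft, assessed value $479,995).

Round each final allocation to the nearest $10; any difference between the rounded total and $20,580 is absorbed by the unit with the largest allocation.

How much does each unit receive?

Floor area total 20,966; assessed value total 1,387,840.
Blended shares (65% floor area + 35% assessed value): Unit 5B 0.1970; Unit 1B 0.4249; Unit 1A 0.3782.
Pro-rata amounts: Unit 5B 4,053.66; Unit 1B 8,743.92; Unit 1A 7,782.42.
Rounded to nearest $10: Unit 5B $4,050; Unit 1B $8,740; Unit 1A $7,780. Sum = $20,570.
Difference $20,580 − $20,570 = +$10 applied to largest allocation (Unit 1B): Unit 1B becomes $8,750.

Unit 5B: $4,050; Unit 1B: $8,750; Unit 1A: $7,780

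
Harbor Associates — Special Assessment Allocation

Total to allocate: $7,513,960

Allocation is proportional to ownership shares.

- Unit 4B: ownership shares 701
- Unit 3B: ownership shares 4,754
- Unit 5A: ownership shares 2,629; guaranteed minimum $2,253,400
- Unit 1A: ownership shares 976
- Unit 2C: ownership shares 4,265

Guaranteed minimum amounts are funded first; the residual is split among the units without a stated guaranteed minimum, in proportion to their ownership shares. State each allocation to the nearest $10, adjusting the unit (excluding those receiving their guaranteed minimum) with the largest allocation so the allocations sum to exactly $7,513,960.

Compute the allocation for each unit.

Minimums first: Unit 5A $2,253,400. Remaining pool $5,260,560.
Remaining pool split over remaining ownership shares 10,696: Unit 4B 344,769.31 → $344,770; Unit 3B 2,338,135.96 → $2,338,140; Unit 1A 480,021.18 → $480,020; Unit 2C 2,097,633.55 → $2,097,630.

Unit 4B: $344,770 | Unit 3B: $2,338,140 | Unit 5A: $2,253,400 | Unit 1A: $480,020 | Unit 2C: $2,097,630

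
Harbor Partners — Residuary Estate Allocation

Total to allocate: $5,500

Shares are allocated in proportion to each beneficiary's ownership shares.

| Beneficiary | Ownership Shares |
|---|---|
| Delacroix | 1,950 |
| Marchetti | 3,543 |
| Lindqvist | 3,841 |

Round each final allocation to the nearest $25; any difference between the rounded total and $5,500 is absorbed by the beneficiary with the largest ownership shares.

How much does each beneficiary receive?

Ownership shares total: 9,334.
Unrounded shares: Delacroix 1,950/9,334 × $5,500 = 1,149.03; Marchetti 3,543/9,334 × $5,500 = 2,087.69; Lindqvist 3,841/9,334 × $5,500 = 2,263.28.
Rounded to nearest $25: Delacroix $1,150; Marchetti $2,100; Lindqvist $2,275. Sum = $5,525.
Difference $5,500 − $5,525 = −$25 applied to largest ownership shares (Lindqvist): Lindqvist becomes $2,250.

Delacroix: $1,150 | Marchetti: $2,100 | Lindqvist: $2,250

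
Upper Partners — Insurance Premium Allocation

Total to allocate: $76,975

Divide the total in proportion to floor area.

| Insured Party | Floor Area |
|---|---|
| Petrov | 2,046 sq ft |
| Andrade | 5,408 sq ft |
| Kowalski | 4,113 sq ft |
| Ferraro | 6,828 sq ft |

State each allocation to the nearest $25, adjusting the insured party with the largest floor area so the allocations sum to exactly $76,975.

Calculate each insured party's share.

Total floor area = 18,395.
Unrounded shares: Petrov 2,046/18,395 × $76,975 = 8,561.61; Andrade 5,408/18,395 × $76,975 = 22,630.11; Kowalski 4,113/18,395 × $76,975 = 17,211.10; Ferraro 6,828/18,395 × $76,975 = 28,572.18.
After rounding ($25): Petrov $8,550; Andrade $22,625; Kowalski $17,200; Ferraro $28,575. Sum = $76,950.
Difference $76,975 − $76,950 = +$25 applied to largest floor area (Ferraro): Ferraro becomes $28,600.

Petrov: $8,550 | Andrade: $22,625 | Kowalski: $17,200 | Ferraro: $28,600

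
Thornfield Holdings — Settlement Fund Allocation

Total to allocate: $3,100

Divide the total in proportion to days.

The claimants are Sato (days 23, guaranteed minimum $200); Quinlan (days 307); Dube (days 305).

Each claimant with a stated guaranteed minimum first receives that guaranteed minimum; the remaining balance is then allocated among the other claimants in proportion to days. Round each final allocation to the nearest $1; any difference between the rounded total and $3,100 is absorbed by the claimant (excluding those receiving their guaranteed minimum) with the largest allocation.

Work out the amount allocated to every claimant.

Guaranteed amounts: Sato $200. Remaining pool $2,900.
Remaining pool split over remaining days 612: Quinlan 1,454.74 → $1,455; Dube 1,445.26 → $1,445.

Sato: $200 | Quinlan: $1,455 | Dube: $1,445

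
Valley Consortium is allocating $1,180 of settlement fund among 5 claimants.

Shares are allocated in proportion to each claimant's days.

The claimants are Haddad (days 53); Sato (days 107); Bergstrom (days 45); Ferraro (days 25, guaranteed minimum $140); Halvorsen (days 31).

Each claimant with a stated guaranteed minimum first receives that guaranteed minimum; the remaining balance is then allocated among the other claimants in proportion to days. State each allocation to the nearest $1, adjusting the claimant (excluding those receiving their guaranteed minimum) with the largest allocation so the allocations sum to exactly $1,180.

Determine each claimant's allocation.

Haddad: $234 · Sato: $471 · Bergstrom: $198 · Ferraro: $140 · Halvorsen: $137

Fund the minimums — Ferraro $140. Residual $1,040.
Residual split over remaining days 236: Haddad 233.56 → $234; Sato 471.53 → $472; Bergstrom 198.31 → $198; Halvorsen 136.61 → $137.
Rounding difference −$1 applied to Sato → $471.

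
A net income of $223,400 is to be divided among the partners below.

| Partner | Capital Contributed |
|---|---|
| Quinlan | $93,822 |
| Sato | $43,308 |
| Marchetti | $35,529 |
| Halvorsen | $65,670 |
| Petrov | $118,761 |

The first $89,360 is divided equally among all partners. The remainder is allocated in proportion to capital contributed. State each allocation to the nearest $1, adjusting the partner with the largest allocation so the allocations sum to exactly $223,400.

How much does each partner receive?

First tranche $89,360 split equally: $17,872 each.
Remainder $134,040 by capital contributed (total 357,090): Quinlan 35,217.73 → $35,218; Sato 16,256.42 → $16,256; Marchetti 13,336.43 → $13,336; Halvorsen 24,650.39 → $24,650; Petrov 44,579.03 → $44,579.
Rounding difference +$1 on remainder applied to Petrov.
Totals: Quinlan $17,872 + $35,218 = $53,090; Sato $17,872 + $16,256 = $34,128; Marchetti $17,872 + $13,336 = $31,208; Halvorsen $17,872 + $24,650 = $42,522; Petrov $17,872 + $44,580 = $62,452.

Quinlan: $53,090; Sato: $34,128; Marchetti: $31,208; Halvorsen: $42,522; Petrov: $62,452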